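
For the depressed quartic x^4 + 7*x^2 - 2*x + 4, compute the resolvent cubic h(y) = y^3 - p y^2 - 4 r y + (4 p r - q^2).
h(y) = y^3 - 7*y^2 - 16*y + 108

Identify coefficients: p = 7, q = -2, r = 4.
Plug into h(y) = y^3 - p y^2 - 4 r y + (4 p r - q^2):
  h(y) = y^3 - (7) y^2 - 4*(4) y + (4*(7)*(4) - (-2)^2)
       = y^3 + (-7) y^2 + (-16) y + (108).
Simplifying: h(y) = y^3 - 7*y^2 - 16*y + 108.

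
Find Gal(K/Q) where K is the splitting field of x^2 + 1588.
Gal(K/Q) = Z/2Z (cyclic of order 2)

x^2 + 1588 is irreducible over Q since -1588 is not a rational square. The splitting field Q(sqrt(-1588)) has degree 2 over Q, and its unique nontrivial automorphism is sqrt(-1588) ↦ -sqrt(-1588). Hence Gal(Q(sqrt(-1588))/Q) = Z/2Z.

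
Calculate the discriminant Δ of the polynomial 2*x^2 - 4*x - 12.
Δ = 112

For a quadratic a x^2 + b x + c the discriminant is Δ = b^2 - 4ac = (-4)^2 - 4*(2)*(-12) = 16 - (-96) = 112.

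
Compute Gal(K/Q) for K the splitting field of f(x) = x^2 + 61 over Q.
Gal(K/Q) = Z/2Z (cyclic of order 2)

x^2 + 61 is irreducible over Q since -61 is not a rational square. The splitting field Q(sqrt(-61)) has degree 2 over Q, and its unique nontrivial automorphism is sqrt(-61) ↦ -sqrt(-61). Hence Gal(Q(sqrt(-61))/Q) = Z/2Z.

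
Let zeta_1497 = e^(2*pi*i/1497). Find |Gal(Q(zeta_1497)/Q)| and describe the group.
|Gal(Q(zeta_1497)/Q)| = phi(1497) = 996; group ≅ (Z/1497Z)^* ≅ Z/2Z × Z/498Z

The n-th cyclotomic polynomial Φ_1497(x) is the minimal polynomial of zeta_1497 over Q and has degree phi(1497) = 996. So Q(zeta_1497) is a degree-996 Galois extension with Galois group (Z/1497Z)^*. By CRT, (Z/1497Z)^* ≅ (Z/3Z)^* × (Z/499Z)^*. Each prime-power unit group is (Z/3Z)^* ≅ Z/2Z; (Z/499Z)^* ≅ Z/498Z. Hence Gal(Q(zeta_1497)/Q) ≅ Z/2Z × Z/498Z.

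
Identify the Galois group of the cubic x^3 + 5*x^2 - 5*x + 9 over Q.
Gal(K/Q) = S_3 (symmetric group of order 6)

Compute the discriminant of x^3 + (5)*x^2 + (-5)*x + (9): Δ = -9612. Since Δ is not a rational square, the Galois group is not contained in A_3; it must be the full S_3 (irreducibility of the cubic rules out anything smaller).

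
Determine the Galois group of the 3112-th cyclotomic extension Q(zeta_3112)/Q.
|Gal(Q(zeta_3112)/Q)| = phi(3112) = 1552; group ≅ (Z/3112Z)^* ≅ Z/2Z × Z/2Z × Z/388Z

The n-th cyclotomic polynomial Φ_3112(x) is the minimal polynomial of zeta_3112 over Q and has degree phi(3112) = 1552. So Q(zeta_3112) is a degree-1552 Galois extension with Galois group (Z/3112Z)^*. By CRT, (Z/3112Z)^* ≅ (Z/8Z)^* × (Z/389Z)^*. Each prime-power unit group is (Z/8Z)^* ≅ Z/2Z × Z/2Z; (Z/389Z)^* ≅ Z/388Z. Hence Gal(Q(zeta_3112)/Q) ≅ Z/2Z × Z/2Z × Z/388Z.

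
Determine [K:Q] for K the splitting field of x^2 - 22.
[K:Q] = 2

The polynomial x^2 - 22 is irreducible over Q since 22 is not a perfect square. Its splitting field is Q(sqrt(22)), which has degree 2 over Q.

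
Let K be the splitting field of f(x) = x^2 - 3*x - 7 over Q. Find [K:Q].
[K:Q] = 2

The discriminant of x^2 + (-3)*x + (-7) is b^2 - 4c = 9 - (-28) = 37. Since 37 is not a perfect square in Q, the polynomial is irreducible over Q. Its two roots generate a degree-2 extension, so [K:Q] = 2.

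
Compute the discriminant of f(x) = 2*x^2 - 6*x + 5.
Δ = -4

For a quadratic a x^2 + b x + c the discriminant is Δ = b^2 - 4ac = (-6)^2 - 4*(2)*(5) = 36 - (40) = -4.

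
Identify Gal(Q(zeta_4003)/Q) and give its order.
|Gal(Q(zeta_4003)/Q)| = phi(4003) = 4002; group ≅ (Z/4003Z)^* ≅ Z/4002Z

The n-th cyclotomic polynomial Φ_4003(x) is the minimal polynomial of zeta_4003 over Q and has degree phi(4003) = 4002. So Q(zeta_4003) is a degree-4002 Galois extension with Galois group (Z/4003Z)^*. (Z/4003Z)^* is cyclic since 4003 is an odd prime power (or 4). Hence Gal(Q(zeta_4003)/Q) ≅ Z/4002Z.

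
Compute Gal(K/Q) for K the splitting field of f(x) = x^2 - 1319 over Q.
Gal(K/Q) = Z/2Z (cyclic of order 2)

x^2 - 1319 is irreducible over Q since 1319 is not a rational square. The splitting field Q(sqrt(1319)) has degree 2 over Q, and its unique nontrivial automorphism is sqrt(1319) ↦ -sqrt(1319). Hence Gal(Q(sqrt(1319))/Q) = Z/2Z.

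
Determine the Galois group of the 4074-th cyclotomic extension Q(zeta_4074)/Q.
|Gal(Q(zeta_4074)/Q)| = phi(4074) = 1152; group ≅ (Z/4074Z)^* ≅ Z/2Z × Z/6Z × Z/96Z

The n-th cyclotomic polynomial Φ_4074(x) is the minimal polynomial of zeta_4074 over Q and has degree phi(4074) = 1152. So Q(zeta_4074) is a degree-1152 Galois extension with Galois group (Z/4074Z)^*. By CRT, (Z/4074Z)^* ≅ (Z/2Z)^* × (Z/3Z)^* × (Z/7Z)^* × (Z/97Z)^*. Each prime-power unit group is (Z/2Z)^* ≅ trivial group (order 1); (Z/3Z)^* ≅ Z/2Z; (Z/7Z)^* ≅ Z/6Z; (Z/97Z)^* ≅ Z/96Z. Hence Gal(Q(zeta_4074)/Q) ≅ Z/2Z × Z/6Z × Z/96Z.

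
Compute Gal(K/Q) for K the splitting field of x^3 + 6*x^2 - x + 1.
Gal(K/Q) = S_3 (symmetric group of order 6)

Compute the discriminant of x^3 + (6)*x^2 + (-1)*x + (1): Δ = -959. Since Δ is not a rational square, the Galois group is not contained in A_3; it must be the full S_3 (irreducibility of the cubic rules out anything smaller).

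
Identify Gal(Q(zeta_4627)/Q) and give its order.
|Gal(Q(zeta_4627)/Q)| = phi(4627) = 3960; group ≅ (Z/4627Z)^* ≅ Z/6Z × Z/660Z

The n-th cyclotomic polynomial Φ_4627(x) is the minimal polynomial of zeta_4627 over Q and has degree phi(4627) = 3960. So Q(zeta_4627) is a degree-3960 Galois extension with Galois group (Z/4627Z)^*. By CRT, (Z/4627Z)^* ≅ (Z/7Z)^* × (Z/661Z)^*. Each prime-power unit group is (Z/7Z)^* ≅ Z/6Z; (Z/661Z)^* ≅ Z/660Z. Hence Gal(Q(zeta_4627)/Q) ≅ Z/6Z × Z/660Z.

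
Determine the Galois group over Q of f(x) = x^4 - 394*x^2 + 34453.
Gal(K/Q) = V_4 (Klein four-group, Z/2Z × Z/2Z)

f factors as (x^2 - 131)(x^2 - 263), so the splitting field is K = Q(sqrt(131), sqrt(263)). The elements 131, 263, 34453 are all non-squares in Q, so sqrt(131) and sqrt(263) generate independent quadratic extensions. Thus [K:Q] = 4 and Gal(K/Q) is generated by the two order-2 automorphisms sqrt(131) ↦ -sqrt(131) and sqrt(263) ↦ -sqrt(263), giving V_4.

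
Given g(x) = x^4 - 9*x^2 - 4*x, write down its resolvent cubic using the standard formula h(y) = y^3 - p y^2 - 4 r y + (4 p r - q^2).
h(y) = y^3 + 9*y^2 - 16

Identify coefficients: p = -9, q = -4, r = 0.
Plug into h(y) = y^3 - p y^2 - 4 r y + (4 p r - q^2):
  h(y) = y^3 - (-9) y^2 - 4*(0) y + (4*(-9)*(0) - (-4)^2)
       = y^3 + (9) y^2 + (0) y + (-16).
Simplifying: h(y) = y^3 + 9*y^2 - 16.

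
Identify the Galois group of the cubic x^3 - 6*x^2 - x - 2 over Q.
Gal(K/Q) = S_3 (symmetric group of order 6)

Compute the discriminant of x^3 + (-6)*x^2 + (-1)*x + (-2): Δ = -2012. Since Δ is not a rational square, the Galois group is not contained in A_3; it must be the full S_3 (irreducibility of the cubic rules out anything smaller).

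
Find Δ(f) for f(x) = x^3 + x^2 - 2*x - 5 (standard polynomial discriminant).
Δ = -439

For x^3 + a x^2 + b x + c the discriminant is Δ = 18 a b c - 4 a^3 c + a^2 b^2 - 4 b^3 - 27 c^2.
Plug a = 1, b = -2, c = -5:
  18*(1)*(-2)*(-5) - 4*(1)^3*(-5) + (1)^2*(-2)^2 - 4*(-2)^3 - 27*(-5)^2
  = 180 + (20) + 4 + (32) + (-675)
  = -439.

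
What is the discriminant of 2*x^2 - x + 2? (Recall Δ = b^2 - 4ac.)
Δ = -15

For a quadratic a x^2 + b x + c the discriminant is Δ = b^2 - 4ac = (-1)^2 - 4*(2)*(2) = 1 - (16) = -15.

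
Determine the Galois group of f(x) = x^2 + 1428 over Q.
Gal(K/Q) = Z/2Z (cyclic of order 2)

x^2 + 1428 is irreducible over Q since -1428 is not a rational square. The splitting field Q(sqrt(-1428)) has degree 2 over Q, and its unique nontrivial automorphism is sqrt(-1428) ↦ -sqrt(-1428). Hence Gal(Q(sqrt(-1428))/Q) = Z/2Z.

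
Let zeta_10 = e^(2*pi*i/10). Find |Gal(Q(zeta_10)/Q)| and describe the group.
|Gal(Q(zeta_10)/Q)| = phi(10) = 4; group ≅ (Z/10Z)^* ≅ Z/4Z

The n-th cyclotomic polynomial Φ_10(x) is the minimal polynomial of zeta_10 over Q and has degree phi(10) = 4. So Q(zeta_10) is a degree-4 Galois extension with Galois group (Z/10Z)^*. By CRT, (Z/10Z)^* ≅ (Z/2Z)^* × (Z/5Z)^*. Each prime-power unit group is (Z/2Z)^* ≅ trivial group (order 1); (Z/5Z)^* ≅ Z/4Z. Hence Gal(Q(zeta_10)/Q) ≅ Z/4Z.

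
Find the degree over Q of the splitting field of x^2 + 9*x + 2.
[K:Q] = 2

The discriminant of x^2 + (9)*x + (2) is b^2 - 4c = 81 - (8) = 73. Since 73 is not a perfect square in Q, the polynomial is irreducible over Q. Its two roots generate a degree-2 extension, so [K:Q] = 2.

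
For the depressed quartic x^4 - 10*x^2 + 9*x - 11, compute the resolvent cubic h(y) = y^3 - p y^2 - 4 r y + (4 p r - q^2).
h(y) = y^3 + 10*y^2 + 44*y + 359

Identify coefficients: p = -10, q = 9, r = -11.
Plug into h(y) = y^3 - p y^2 - 4 r y + (4 p r - q^2):
  h(y) = y^3 - (-10) y^2 - 4*(-11) y + (4*(-10)*(-11) - (9)^2)
       = y^3 + (10) y^2 + (44) y + (359).
Simplifying: h(y) = y^3 + 10*y^2 + 44*y + 359.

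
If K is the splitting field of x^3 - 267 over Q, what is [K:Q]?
[K:Q] = 6

x^3 - 267 has one real root r = 267^(1/3) and two complex roots r*zeta_3, r*zeta_3^2 where zeta_3 = e^(2*pi*i/3). The splitting field is Q(r, zeta_3). [Q(r):Q] = 3 and [Q(zeta_3):Q] = 2 with gcd = 1, so [Q(r, zeta_3):Q] = 3 * 2 = 6.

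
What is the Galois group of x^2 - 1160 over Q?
Gal(K/Q) = Z/2Z (cyclic of order 2)

x^2 - 1160 is irreducible over Q since 1160 is not a rational square. The splitting field Q(sqrt(1160)) has degree 2 over Q, and its unique nontrivial automorphism is sqrt(1160) ↦ -sqrt(1160). Hence Gal(Q(sqrt(1160))/Q) = Z/2Z.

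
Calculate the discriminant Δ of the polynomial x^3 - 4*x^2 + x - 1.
Δ = -199

For x^3 + a x^2 + b x + c the discriminant is Δ = 18 a b c - 4 a^3 c + a^2 b^2 - 4 b^3 - 27 c^2.
Plug a = -4, b = 1, c = -1:
  18*(-4)*(1)*(-1) - 4*(-4)^3*(-1) + (-4)^2*(1)^2 - 4*(1)^3 - 27*(-1)^2
  = 72 + (-256) + 16 + (-4) + (-27)
  = -199.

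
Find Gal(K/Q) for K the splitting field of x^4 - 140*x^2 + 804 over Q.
Gal(K/Q) = V_4 (Klein four-group, Z/2Z × Z/2Z)

f factors as (x^2 - 6)(x^2 - 134), so the splitting field is K = Q(sqrt(6), sqrt(134)). The elements 6, 134, 804 are all non-squares in Q, so sqrt(6) and sqrt(134) generate independent quadratic extensions. Thus [K:Q] = 4 and Gal(K/Q) is generated by the two order-2 automorphisms sqrt(6) ↦ -sqrt(6) and sqrt(134) ↦ -sqrt(134), giving V_4.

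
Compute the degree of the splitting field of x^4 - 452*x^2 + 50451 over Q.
[K:Q] = 4

f factors as (x^2 - 251)(x^2 - 201); the splitting field is K = Q(sqrt(251), sqrt(201)). Since 251, 201, and 50451 are all non-squares in Q, the three subfields Q(sqrt(251)), Q(sqrt(201)), Q(sqrt(50451)) are distinct degree-2 extensions, so [K:Q] = 4 (Klein four Galois group).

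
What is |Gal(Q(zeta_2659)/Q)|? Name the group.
|Gal(Q(zeta_2659)/Q)| = phi(2659) = 2658; group ≅ (Z/2659Z)^* ≅ Z/2658Z

The n-th cyclotomic polynomial Φ_2659(x) is the minimal polynomial of zeta_2659 over Q and has degree phi(2659) = 2658. So Q(zeta_2659) is a degree-2658 Galois extension with Galois group (Z/2659Z)^*. (Z/2659Z)^* is cyclic since 2659 is an odd prime power (or 4). Hence Gal(Q(zeta_2659)/Q) ≅ Z/2658Z.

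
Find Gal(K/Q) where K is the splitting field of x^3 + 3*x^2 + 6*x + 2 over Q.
Gal(K/Q) = S_3 (symmetric group of order 6)

Compute the discriminant of x^3 + (3)*x^2 + (6)*x + (2): Δ = -216. Since Δ is not a rational square, the Galois group is not contained in A_3; it must be the full S_3 (irreducibility of the cubic rules out anything smaller).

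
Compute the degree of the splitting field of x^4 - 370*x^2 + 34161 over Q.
[K:Q] = 4

f factors as (x^2 - 177)(x^2 - 193); the splitting field is K = Q(sqrt(177), sqrt(193)). Since 177, 193, and 34161 are all non-squares in Q, the three subfields Q(sqrt(177)), Q(sqrt(193)), Q(sqrt(34161)) are distinct degree-2 extensions, so [K:Q] = 4 (Klein four Galois group).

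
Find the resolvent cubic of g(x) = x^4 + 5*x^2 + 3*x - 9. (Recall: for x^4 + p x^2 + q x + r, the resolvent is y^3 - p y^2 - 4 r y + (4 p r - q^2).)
h(y) = y^3 - 5*y^2 + 36*y - 189

Identify coefficients: p = 5, q = 3, r = -9.
Plug into h(y) = y^3 - p y^2 - 4 r y + (4 p r - q^2):
  h(y) = y^3 - (5) y^2 - 4*(-9) y + (4*(5)*(-9) - (3)^2)
       = y^3 + (-5) y^2 + (36) y + (-189).
Simplifying: h(y) = y^3 - 5*y^2 + 36*y - 189.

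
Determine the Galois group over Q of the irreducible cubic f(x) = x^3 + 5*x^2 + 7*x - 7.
Gal(K/Q) = S_3 (symmetric group of order 6)

Compute the discriminant of x^3 + (5)*x^2 + (7)*x + (-7): Δ = -2380. Since Δ is not a rational square, the Galois group is not contained in A_3; it must be the full S_3 (irreducibility of the cubic rules out anything smaller).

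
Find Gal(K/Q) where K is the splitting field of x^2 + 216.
Gal(K/Q) = Z/2Z (cyclic of order 2)

x^2 + 216 is irreducible over Q since -216 is not a rational square. The splitting field Q(sqrt(-216)) has degree 2 over Q, and its unique nontrivial automorphism is sqrt(-216) ↦ -sqrt(-216). Hence Gal(Q(sqrt(-216))/Q) = Z/2Z.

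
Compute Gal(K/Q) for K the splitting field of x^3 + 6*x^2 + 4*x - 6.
Gal(K/Q) = S_3 (symmetric group of order 6)

Compute the discriminant of x^3 + (6)*x^2 + (4)*x + (-6): Δ = 1940. Since Δ is not a rational square, the Galois group is not contained in A_3; it must be the full S_3 (irreducibility of the cubic rules out anything smaller).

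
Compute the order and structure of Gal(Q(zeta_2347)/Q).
|Gal(Q(zeta_2347)/Q)| = phi(2347) = 2346; group ≅ (Z/2347Z)^* ≅ Z/2346Z

The n-th cyclotomic polynomial Φ_2347(x) is the minimal polynomial of zeta_2347 over Q and has degree phi(2347) = 2346. So Q(zeta_2347) is a degree-2346 Galois extension with Galois group (Z/2347Z)^*. (Z/2347Z)^* is cyclic since 2347 is an odd prime power (or 4). Hence Gal(Q(zeta_2347)/Q) ≅ Z/2346Z.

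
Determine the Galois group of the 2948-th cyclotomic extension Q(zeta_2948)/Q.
|Gal(Q(zeta_2948)/Q)| = phi(2948) = 1320; group ≅ (Z/2948Z)^* ≅ Z/2Z × Z/10Z × Z/66Z

The n-th cyclotomic polynomial Φ_2948(x) is the minimal polynomial of zeta_2948 over Q and has degree phi(2948) = 1320. So Q(zeta_2948) is a degree-1320 Galois extension with Galois group (Z/2948Z)^*. By CRT, (Z/2948Z)^* ≅ (Z/4Z)^* × (Z/11Z)^* × (Z/67Z)^*. Each prime-power unit group is (Z/4Z)^* ≅ Z/2Z; (Z/11Z)^* ≅ Z/10Z; (Z/67Z)^* ≅ Z/66Z. Hence Gal(Q(zeta_2948)/Q) ≅ Z/2Z × Z/10Z × Z/66Z.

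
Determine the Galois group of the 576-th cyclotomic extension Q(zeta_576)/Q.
|Gal(Q(zeta_576)/Q)| = phi(576) = 192; group ≅ (Z/576Z)^* ≅ Z/2Z × Z/6Z × Z/16Z

The n-th cyclotomic polynomial Φ_576(x) is the minimal polynomial of zeta_576 over Q and has degree phi(576) = 192. So Q(zeta_576) is a degree-192 Galois extension with Galois group (Z/576Z)^*. By CRT, (Z/576Z)^* ≅ (Z/64Z)^* × (Z/9Z)^*. Each prime-power unit group is (Z/64Z)^* ≅ Z/2Z × Z/16Z; (Z/9Z)^* ≅ Z/6Z. Hence Gal(Q(zeta_576)/Q) ≅ Z/2Z × Z/6Z × Z/16Z.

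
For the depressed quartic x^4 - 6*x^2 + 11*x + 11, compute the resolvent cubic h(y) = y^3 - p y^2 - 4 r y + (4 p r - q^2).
h(y) = y^3 + 6*y^2 - 44*y - 385

Identify coefficients: p = -6, q = 11, r = 11.
Plug into h(y) = y^3 - p y^2 - 4 r y + (4 p r - q^2):
  h(y) = y^3 - (-6) y^2 - 4*(11) y + (4*(-6)*(11) - (11)^2)
       = y^3 + (6) y^2 + (-44) y + (-385).
Simplifying: h(y) = y^3 + 6*y^2 - 44*y - 385.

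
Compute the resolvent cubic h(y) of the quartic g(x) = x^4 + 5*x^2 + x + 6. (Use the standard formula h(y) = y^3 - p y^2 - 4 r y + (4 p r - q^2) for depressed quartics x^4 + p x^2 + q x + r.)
h(y) = y^3 - 5*y^2 - 24*y + 119

Identify coefficients: p = 5, q = 1, r = 6.
Plug into h(y) = y^3 - p y^2 - 4 r y + (4 p r - q^2):
  h(y) = y^3 - (5) y^2 - 4*(6) y + (4*(5)*(6) - (1)^2)
       = y^3 + (-5) y^2 + (-24) y + (119).
Simplifying: h(y) = y^3 - 5*y^2 - 24*y + 119.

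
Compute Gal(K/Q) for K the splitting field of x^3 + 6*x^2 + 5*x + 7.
Gal(K/Q) = S_3 (symmetric group of order 6)

Compute the discriminant of x^3 + (6)*x^2 + (5)*x + (7): Δ = -3191. Since Δ is not a rational square, the Galois group is not contained in A_3; it must be the full S_3 (irreducibility of the cubic rules out anything smaller).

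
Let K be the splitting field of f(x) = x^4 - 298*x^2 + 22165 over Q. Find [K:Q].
[K:Q] = 4

f factors as (x^2 - 155)(x^2 - 143); the splitting field is K = Q(sqrt(155), sqrt(143)). Since 155, 143, and 22165 are all non-squares in Q, the three subfields Q(sqrt(155)), Q(sqrt(143)), Q(sqrt(22165)) are distinct degree-2 extensions, so [K:Q] = 4 (Klein four Galois group).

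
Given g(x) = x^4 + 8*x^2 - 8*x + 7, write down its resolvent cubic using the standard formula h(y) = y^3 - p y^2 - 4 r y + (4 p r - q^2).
h(y) = y^3 - 8*y^2 - 28*y + 160

Identify coefficients: p = 8, q = -8, r = 7.
Plug into h(y) = y^3 - p y^2 - 4 r y + (4 p r - q^2):
  h(y) = y^3 - (8) y^2 - 4*(7) y + (4*(8)*(7) - (-8)^2)
       = y^3 + (-8) y^2 + (-28) y + (160).
Simplifying: h(y) = y^3 - 8*y^2 - 28*y + 160.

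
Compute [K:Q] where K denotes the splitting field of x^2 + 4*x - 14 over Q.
[K:Q] = 2

The discriminant of x^2 + (4)*x + (-14) is b^2 - 4c = 16 - (-56) = 72. Since 72 is not a perfect square in Q, the polynomial is irreducible over Q. Its two roots generate a degree-2 extension, so [K:Q] = 2.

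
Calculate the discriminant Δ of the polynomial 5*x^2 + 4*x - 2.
Δ = 56

For a quadratic a x^2 + b x + c the discriminant is Δ = b^2 - 4ac = (4)^2 - 4*(5)*(-2) = 16 - (-40) = 56.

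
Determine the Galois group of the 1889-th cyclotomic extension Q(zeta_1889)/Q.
|Gal(Q(zeta_1889)/Q)| = phi(1889) = 1888; group ≅ (Z/1889Z)^* ≅ Z/1888Z

The n-th cyclotomic polynomial Φ_1889(x) is the minimal polynomial of zeta_1889 over Q and has degree phi(1889) = 1888. So Q(zeta_1889) is a degree-1888 Galois extension with Galois group (Z/1889Z)^*. (Z/1889Z)^* is cyclic since 1889 is an odd prime power (or 4). Hence Gal(Q(zeta_1889)/Q) ≅ Z/1888Z.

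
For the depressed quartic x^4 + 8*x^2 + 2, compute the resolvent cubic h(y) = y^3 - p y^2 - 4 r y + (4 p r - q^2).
h(y) = y^3 - 8*y^2 - 8*y + 64

Identify coefficients: p = 8, q = 0, r = 2.
Plug into h(y) = y^3 - p y^2 - 4 r y + (4 p r - q^2):
  h(y) = y^3 - (8) y^2 - 4*(2) y + (4*(8)*(2) - (0)^2)
       = y^3 + (-8) y^2 + (-8) y + (64).
Simplifying: h(y) = y^3 - 8*y^2 - 8*y + 64.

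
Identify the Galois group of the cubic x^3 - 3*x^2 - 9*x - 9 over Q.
Gal(K/Q) = S_3 (symmetric group of order 6)

Compute the discriminant of x^3 + (-3)*x^2 + (-9)*x + (-9): Δ = -3888. Since Δ is not a rational square, the Galois group is not contained in A_3; it must be the full S_3 (irreducibility of the cubic rules out anything smaller).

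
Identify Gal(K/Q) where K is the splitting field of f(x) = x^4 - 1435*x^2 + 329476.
Gal(K/Q) = Z/2Z (cyclic of order 2)

f factors as (x^2 - 1148)(x^2 - 287), so the splitting field is K = Q(sqrt(1148), sqrt(287)). The squarefree part of 1148 is 287 and the squarefree part of 287 is also 287, so sqrt(1148) and sqrt(287) are both rational multiples of sqrt(287). Hence Q(sqrt(1148)) = Q(sqrt(287)) = Q(sqrt(287)), and the splitting field collapses to a single degree-2 extension with Galois group Z/2Z.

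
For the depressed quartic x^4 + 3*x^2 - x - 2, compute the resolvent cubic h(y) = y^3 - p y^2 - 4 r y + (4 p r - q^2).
h(y) = y^3 - 3*y^2 + 8*y - 25

Identify coefficients: p = 3, q = -1, r = -2.
Plug into h(y) = y^3 - p y^2 - 4 r y + (4 p r - q^2):
  h(y) = y^3 - (3) y^2 - 4*(-2) y + (4*(3)*(-2) - (-1)^2)
       = y^3 + (-3) y^2 + (8) y + (-25).
Simplifying: h(y) = y^3 - 3*y^2 + 8*y - 25.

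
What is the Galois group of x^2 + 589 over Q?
Gal(K/Q) = Z/2Z (cyclic of order 2)

x^2 + 589 is irreducible over Q since -589 is not a rational square. The splitting field Q(sqrt(-589)) has degree 2 over Q, and its unique nontrivial automorphism is sqrt(-589) ↦ -sqrt(-589). Hence Gal(Q(sqrt(-589))/Q) = Z/2Z.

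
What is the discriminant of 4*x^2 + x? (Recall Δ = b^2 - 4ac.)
Δ = 1

For a quadratic a x^2 + b x + c the discriminant is Δ = b^2 - 4ac = (1)^2 - 4*(4)*(0) = 1 - (0) = 1.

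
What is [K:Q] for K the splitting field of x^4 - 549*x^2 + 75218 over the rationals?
[K:Q] = 4

f factors as (x^2 - 263)(x^2 - 286); the splitting field is K = Q(sqrt(263), sqrt(286)). Since 263, 286, and 75218 are all non-squares in Q, the three subfields Q(sqrt(263)), Q(sqrt(286)), Q(sqrt(75218)) are distinct degree-2 extensions, so [K:Q] = 4 (Klein four Galois group).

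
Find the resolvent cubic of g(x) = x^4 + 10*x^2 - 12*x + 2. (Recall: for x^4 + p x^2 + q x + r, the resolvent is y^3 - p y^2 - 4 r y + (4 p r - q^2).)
h(y) = y^3 - 10*y^2 - 8*y - 64

Identify coefficients: p = 10, q = -12, r = 2.
Plug into h(y) = y^3 - p y^2 - 4 r y + (4 p r - q^2):
  h(y) = y^3 - (10) y^2 - 4*(2) y + (4*(10)*(2) - (-12)^2)
       = y^3 + (-10) y^2 + (-8) y + (-64).
Simplifying: h(y) = y^3 - 10*y^2 - 8*y - 64.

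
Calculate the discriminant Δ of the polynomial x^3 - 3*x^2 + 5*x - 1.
Δ = -140

For x^3 + a x^2 + b x + c the discriminant is Δ = 18 a b c - 4 a^3 c + a^2 b^2 - 4 b^3 - 27 c^2.
Plug a = -3, b = 5, c = -1:
  18*(-3)*(5)*(-1) - 4*(-3)^3*(-1) + (-3)^2*(5)^2 - 4*(5)^3 - 27*(-1)^2
  = 270 + (-108) + 225 + (-500) + (-27)
  = -140.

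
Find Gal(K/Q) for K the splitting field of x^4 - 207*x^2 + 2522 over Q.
Gal(K/Q) = V_4 (Klein four-group, Z/2Z × Z/2Z)

f factors as (x^2 - 194)(x^2 - 13), so the splitting field is K = Q(sqrt(194), sqrt(13)). The elements 194, 13, 2522 are all non-squares in Q, so sqrt(194) and sqrt(13) generate independent quadratic extensions. Thus [K:Q] = 4 and Gal(K/Q) is generated by the two order-2 automorphisms sqrt(194) ↦ -sqrt(194) and sqrt(13) ↦ -sqrt(13), giving V_4.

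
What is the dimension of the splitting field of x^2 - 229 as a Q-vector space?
[K:Q] = 2

The polynomial x^2 - 229 is irreducible over Q since 229 is not a perfect square. Its splitting field is Q(sqrt(229)), which has degree 2 over Q.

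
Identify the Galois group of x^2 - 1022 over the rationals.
Gal(K/Q) = Z/2Z (cyclic of order 2)

x^2 - 1022 is irreducible over Q since 1022 is not a rational square. The splitting field Q(sqrt(1022)) has degree 2 over Q, and its unique nontrivial automorphism is sqrt(1022) ↦ -sqrt(1022). Hence Gal(Q(sqrt(1022))/Q) = Z/2Z.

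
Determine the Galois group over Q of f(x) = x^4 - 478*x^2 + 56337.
Gal(K/Q) = V_4 (Klein four-group, Z/2Z × Z/2Z)

f factors as (x^2 - 211)(x^2 - 267), so the splitting field is K = Q(sqrt(211), sqrt(267)). The elements 211, 267, 56337 are all non-squares in Q, so sqrt(211) and sqrt(267) generate independent quadratic extensions. Thus [K:Q] = 4 and Gal(K/Q) is generated by the two order-2 automorphisms sqrt(211) ↦ -sqrt(211) and sqrt(267) ↦ -sqrt(267), giving V_4.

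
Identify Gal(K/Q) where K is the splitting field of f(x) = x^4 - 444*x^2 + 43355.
Gal(K/Q) = V_4 (Klein four-group, Z/2Z × Z/2Z)

f factors as (x^2 - 145)(x^2 - 299), so the splitting field is K = Q(sqrt(145), sqrt(299)). The elements 145, 299, 43355 are all non-squares in Q, so sqrt(145) and sqrt(299) generate independent quadratic extensions. Thus [K:Q] = 4 and Gal(K/Q) is generated by the two order-2 automorphisms sqrt(145) ↦ -sqrt(145) and sqrt(299) ↦ -sqrt(299), giving V_4.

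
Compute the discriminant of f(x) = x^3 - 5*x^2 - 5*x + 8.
Δ = 6997

For x^3 + a x^2 + b x + c the discriminant is Δ = 18 a b c - 4 a^3 c + a^2 b^2 - 4 b^3 - 27 c^2.
Plug a = -5, b = -5, c = 8:
  18*(-5)*(-5)*(8) - 4*(-5)^3*(8) + (-5)^2*(-5)^2 - 4*(-5)^3 - 27*(8)^2
  = 3600 + (4000) + 625 + (500) + (-1728)
  = 6997.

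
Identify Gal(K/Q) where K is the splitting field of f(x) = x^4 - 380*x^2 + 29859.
Gal(K/Q) = V_4 (Klein four-group, Z/2Z × Z/2Z)

f factors as (x^2 - 269)(x^2 - 111), so the splitting field is K = Q(sqrt(269), sqrt(111)). The elements 269, 111, 29859 are all non-squares in Q, so sqrt(269) and sqrt(111) generate independent quadratic extensions. Thus [K:Q] = 4 and Gal(K/Q) is generated by the two order-2 automorphisms sqrt(269) ↦ -sqrt(269) and sqrt(111) ↦ -sqrt(111), giving V_4.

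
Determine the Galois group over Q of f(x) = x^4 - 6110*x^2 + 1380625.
Gal(K/Q) = Z/2Z (cyclic of order 2)

f factors as (x^2 - 235)(x^2 - 5875), so the splitting field is K = Q(sqrt(235), sqrt(5875)). The squarefree part of 235 is 235 and the squarefree part of 5875 is also 235, so sqrt(235) and sqrt(5875) are both rational multiples of sqrt(235). Hence Q(sqrt(235)) = Q(sqrt(5875)) = Q(sqrt(235)), and the splitting field collapses to a single degree-2 extension with Galois group Z/2Z.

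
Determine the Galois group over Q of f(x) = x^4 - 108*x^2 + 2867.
Gal(K/Q) = V_4 (Klein four-group, Z/2Z × Z/2Z)

f factors as (x^2 - 47)(x^2 - 61), so the splitting field is K = Q(sqrt(47), sqrt(61)). The elements 47, 61, 2867 are all non-squares in Q, so sqrt(47) and sqrt(61) generate independent quadratic extensions. Thus [K:Q] = 4 and Gal(K/Q) is generated by the two order-2 automorphisms sqrt(47) ↦ -sqrt(47) and sqrt(61) ↦ -sqrt(61), giving V_4.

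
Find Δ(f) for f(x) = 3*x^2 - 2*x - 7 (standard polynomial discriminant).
Δ = 88

For a quadratic a x^2 + b x + c the discriminant is Δ = b^2 - 4ac = (-2)^2 - 4*(3)*(-7) = 4 - (-84) = 88.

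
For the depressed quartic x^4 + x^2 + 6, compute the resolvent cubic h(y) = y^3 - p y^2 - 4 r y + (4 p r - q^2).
h(y) = y^3 - y^2 - 24*y + 24

Identify coefficients: p = 1, q = 0, r = 6.
Plug into h(y) = y^3 - p y^2 - 4 r y + (4 p r - q^2):
  h(y) = y^3 - (1) y^2 - 4*(6) y + (4*(1)*(6) - (0)^2)
       = y^3 + (-1) y^2 + (-24) y + (24).
Simplifying: h(y) = y^3 - y^2 - 24*y + 24.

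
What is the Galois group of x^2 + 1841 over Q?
Gal(K/Q) = Z/2Z (cyclic of order 2)

x^2 + 1841 is irreducible over Q since -1841 is not a rational square. The splitting field Q(sqrt(-1841)) has degree 2 over Q, and its unique nontrivial automorphism is sqrt(-1841) ↦ -sqrt(-1841). Hence Gal(Q(sqrt(-1841))/Q) = Z/2Z.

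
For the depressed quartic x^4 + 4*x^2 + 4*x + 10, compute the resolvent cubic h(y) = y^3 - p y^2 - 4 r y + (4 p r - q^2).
h(y) = y^3 - 4*y^2 - 40*y + 144

Identify coefficients: p = 4, q = 4, r = 10.
Plug into h(y) = y^3 - p y^2 - 4 r y + (4 p r - q^2):
  h(y) = y^3 - (4) y^2 - 4*(10) y + (4*(4)*(10) - (4)^2)
       = y^3 + (-4) y^2 + (-40) y + (144).
Simplifying: h(y) = y^3 - 4*y^2 - 40*y + 144.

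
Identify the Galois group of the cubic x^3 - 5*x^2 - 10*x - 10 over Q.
Gal(K/Q) = S_3 (symmetric group of order 6)

Compute the discriminant of x^3 + (-5)*x^2 + (-10)*x + (-10): Δ = -10200. Since Δ is not a rational square, the Galois group is not contained in A_3; it must be the full S_3 (irreducibility of the cubic rules out anything smaller).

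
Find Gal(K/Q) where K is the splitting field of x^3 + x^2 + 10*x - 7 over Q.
Gal(K/Q) = S_3 (symmetric group of order 6)

Compute the discriminant of x^3 + (1)*x^2 + (10)*x + (-7): Δ = -6455. Since Δ is not a rational square, the Galois group is not contained in A_3; it must be the full S_3 (irreducibility of the cubic rules out anything smaller).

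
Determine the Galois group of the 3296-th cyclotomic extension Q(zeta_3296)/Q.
|Gal(Q(zeta_3296)/Q)| = phi(3296) = 1632; group ≅ (Z/3296Z)^* ≅ Z/2Z × Z/8Z × Z/102Z

The n-th cyclotomic polynomial Φ_3296(x) is the minimal polynomial of zeta_3296 over Q and has degree phi(3296) = 1632. So Q(zeta_3296) is a degree-1632 Galois extension with Galois group (Z/3296Z)^*. By CRT, (Z/3296Z)^* ≅ (Z/32Z)^* × (Z/103Z)^*. Each prime-power unit group is (Z/32Z)^* ≅ Z/2Z × Z/8Z; (Z/103Z)^* ≅ Z/102Z. Hence Gal(Q(zeta_3296)/Q) ≅ Z/2Z × Z/8Z × Z/102Z.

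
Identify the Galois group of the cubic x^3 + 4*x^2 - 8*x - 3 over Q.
Gal(K/Q) = S_3 (symmetric group of order 6)

Compute the discriminant of x^3 + (4)*x^2 + (-8)*x + (-3): Δ = 5325. Since Δ is not a rational square, the Galois group is not contained in A_3; it must be the full S_3 (irreducibility of the cubic rules out anything smaller).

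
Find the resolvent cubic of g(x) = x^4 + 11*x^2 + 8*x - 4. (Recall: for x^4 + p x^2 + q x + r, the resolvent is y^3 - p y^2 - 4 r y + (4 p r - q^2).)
h(y) = y^3 - 11*y^2 + 16*y - 240

Identify coefficients: p = 11, q = 8, r = -4.
Plug into h(y) = y^3 - p y^2 - 4 r y + (4 p r - q^2):
  h(y) = y^3 - (11) y^2 - 4*(-4) y + (4*(11)*(-4) - (8)^2)
       = y^3 + (-11) y^2 + (16) y + (-240).
Simplifying: h(y) = y^3 - 11*y^2 + 16*y - 240.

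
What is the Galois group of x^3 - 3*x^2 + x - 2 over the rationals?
Gal(K/Q) = S_3 (symmetric group of order 6)

Compute the discriminant of x^3 + (-3)*x^2 + (1)*x + (-2): Δ = -211. Since Δ is not a rational square, the Galois group is not contained in A_3; it must be the full S_3 (irreducibility of the cubic rules out anything smaller).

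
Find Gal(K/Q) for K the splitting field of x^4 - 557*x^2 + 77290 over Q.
Gal(K/Q) = V_4 (Klein four-group, Z/2Z × Z/2Z)

f factors as (x^2 - 262)(x^2 - 295), so the splitting field is K = Q(sqrt(262), sqrt(295)). The elements 262, 295, 77290 are all non-squares in Q, so sqrt(262) and sqrt(295) generate independent quadratic extensions. Thus [K:Q] = 4 and Gal(K/Q) is generated by the two order-2 automorphisms sqrt(262) ↦ -sqrt(262) and sqrt(295) ↦ -sqrt(295), giving V_4.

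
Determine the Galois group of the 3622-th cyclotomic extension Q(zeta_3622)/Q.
|Gal(Q(zeta_3622)/Q)| = phi(3622) = 1810; group ≅ (Z/3622Z)^* ≅ Z/1810Z

The n-th cyclotomic polynomial Φ_3622(x) is the minimal polynomial of zeta_3622 over Q and has degree phi(3622) = 1810. So Q(zeta_3622) is a degree-1810 Galois extension with Galois group (Z/3622Z)^*. By CRT, (Z/3622Z)^* ≅ (Z/2Z)^* × (Z/1811Z)^*. Each prime-power unit group is (Z/2Z)^* ≅ trivial group (order 1); (Z/1811Z)^* ≅ Z/1810Z. Hence Gal(Q(zeta_3622)/Q) ≅ Z/1810Z.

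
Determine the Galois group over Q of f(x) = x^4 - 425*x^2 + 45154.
Gal(K/Q) = V_4 (Klein four-group, Z/2Z × Z/2Z)

f factors as (x^2 - 214)(x^2 - 211), so the splitting field is K = Q(sqrt(214), sqrt(211)). The elements 214, 211, 45154 are all non-squares in Q, so sqrt(214) and sqrt(211) generate independent quadratic extensions. Thus [K:Q] = 4 and Gal(K/Q) is generated by the two order-2 automorphisms sqrt(214) ↦ -sqrt(214) and sqrt(211) ↦ -sqrt(211), giving V_4.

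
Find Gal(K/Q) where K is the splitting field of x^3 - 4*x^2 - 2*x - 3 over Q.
Gal(K/Q) = S_3 (symmetric group of order 6)

Compute the discriminant of x^3 + (-4)*x^2 + (-2)*x + (-3): Δ = -1347. Since Δ is not a rational square, the Galois group is not contained in A_3; it must be the full S_3 (irreducibility of the cubic rules out anything smaller).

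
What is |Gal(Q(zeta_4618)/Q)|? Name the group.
|Gal(Q(zeta_4618)/Q)| = phi(4618) = 2308; group ≅ (Z/4618Z)^* ≅ Z/2308Z

The n-th cyclotomic polynomial Φ_4618(x) is the minimal polynomial of zeta_4618 over Q and has degree phi(4618) = 2308. So Q(zeta_4618) is a degree-2308 Galois extension with Galois group (Z/4618Z)^*. By CRT, (Z/4618Z)^* ≅ (Z/2Z)^* × (Z/2309Z)^*. Each prime-power unit group is (Z/2Z)^* ≅ trivial group (order 1); (Z/2309Z)^* ≅ Z/2308Z. Hence Gal(Q(zeta_4618)/Q) ≅ Z/2308Z.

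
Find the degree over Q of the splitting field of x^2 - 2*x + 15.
[K:Q] = 2

The discriminant of x^2 + (-2)*x + (15) is b^2 - 4c = 4 - (60) = -56. Since -56 is not a perfect square in Q, the polynomial is irreducible over Q. Its two roots generate a degree-2 extension, so [K:Q] = 2.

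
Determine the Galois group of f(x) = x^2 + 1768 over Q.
Gal(K/Q) = Z/2Z (cyclic of order 2)

x^2 + 1768 is irreducible over Q since -1768 is not a rational square. The splitting field Q(sqrt(-1768)) has degree 2 over Q, and its unique nontrivial automorphism is sqrt(-1768) ↦ -sqrt(-1768). Hence Gal(Q(sqrt(-1768))/Q) = Z/2Z.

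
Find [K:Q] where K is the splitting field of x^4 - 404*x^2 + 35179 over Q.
[K:Q] = 4

f factors as (x^2 - 277)(x^2 - 127); the splitting field is K = Q(sqrt(277), sqrt(127)). Since 277, 127, and 35179 are all non-squares in Q, the three subfields Q(sqrt(277)), Q(sqrt(127)), Q(sqrt(35179)) are distinct degree-2 extensions, so [K:Q] = 4 (Klein four Galois group).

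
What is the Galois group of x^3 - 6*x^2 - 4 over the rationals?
Gal(K/Q) = S_3 (symmetric group of order 6)

Compute the discriminant of x^3 + (-6)*x^2 + (0)*x + (-4): Δ = -3888. Since Δ is not a rational square, the Galois group is not contained in A_3; it must be the full S_3 (irreducibility of the cubic rules out anything smaller).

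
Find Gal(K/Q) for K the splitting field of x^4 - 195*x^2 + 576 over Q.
Gal(K/Q) = Z/2Z (cyclic of order 2)

f factors as (x^2 - 3)(x^2 - 192), so the splitting field is K = Q(sqrt(3), sqrt(192)). The squarefree part of 3 is 3 and the squarefree part of 192 is also 3, so sqrt(3) and sqrt(192) are both rational multiples of sqrt(3). Hence Q(sqrt(3)) = Q(sqrt(192)) = Q(sqrt(3)), and the splitting field collapses to a single degree-2 extension with Galois group Z/2Z.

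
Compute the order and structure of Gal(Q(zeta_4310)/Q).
|Gal(Q(zeta_4310)/Q)| = phi(4310) = 1720; group ≅ (Z/4310Z)^* ≅ Z/4Z × Z/430Z

The n-th cyclotomic polynomial Φ_4310(x) is the minimal polynomial of zeta_4310 over Q and has degree phi(4310) = 1720. So Q(zeta_4310) is a degree-1720 Galois extension with Galois group (Z/4310Z)^*. By CRT, (Z/4310Z)^* ≅ (Z/2Z)^* × (Z/5Z)^* × (Z/431Z)^*. Each prime-power unit group is (Z/2Z)^* ≅ trivial group (order 1); (Z/5Z)^* ≅ Z/4Z; (Z/431Z)^* ≅ Z/430Z. Hence Gal(Q(zeta_4310)/Q) ≅ Z/4Z × Z/430Z.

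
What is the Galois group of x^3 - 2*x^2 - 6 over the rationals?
Gal(K/Q) = S_3 (symmetric group of order 6)

Compute the discriminant of x^3 + (-2)*x^2 + (0)*x + (-6): Δ = -1164. Since Δ is not a rational square, the Galois group is not contained in A_3; it must be the full S_3 (irreducibility of the cubic rules out anything smaller).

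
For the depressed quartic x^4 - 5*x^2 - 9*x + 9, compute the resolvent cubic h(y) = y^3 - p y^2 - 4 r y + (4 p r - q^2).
h(y) = y^3 + 5*y^2 - 36*y - 261

Identify coefficients: p = -5, q = -9, r = 9.
Plug into h(y) = y^3 - p y^2 - 4 r y + (4 p r - q^2):
  h(y) = y^3 - (-5) y^2 - 4*(9) y + (4*(-5)*(9) - (-9)^2)
       = y^3 + (5) y^2 + (-36) y + (-261).
Simplifying: h(y) = y^3 + 5*y^2 - 36*y - 261.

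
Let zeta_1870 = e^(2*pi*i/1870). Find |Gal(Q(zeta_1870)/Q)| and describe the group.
|Gal(Q(zeta_1870)/Q)| = phi(1870) = 640; group ≅ (Z/1870Z)^* ≅ Z/4Z × Z/10Z × Z/16Z

The n-th cyclotomic polynomial Φ_1870(x) is the minimal polynomial of zeta_1870 over Q and has degree phi(1870) = 640. So Q(zeta_1870) is a degree-640 Galois extension with Galois group (Z/1870Z)^*. By CRT, (Z/1870Z)^* ≅ (Z/2Z)^* × (Z/5Z)^* × (Z/11Z)^* × (Z/17Z)^*. Each prime-power unit group is (Z/2Z)^* ≅ trivial group (order 1); (Z/5Z)^* ≅ Z/4Z; (Z/11Z)^* ≅ Z/10Z; (Z/17Z)^* ≅ Z/16Z. Hence Gal(Q(zeta_1870)/Q) ≅ Z/4Z × Z/10Z × Z/16Z.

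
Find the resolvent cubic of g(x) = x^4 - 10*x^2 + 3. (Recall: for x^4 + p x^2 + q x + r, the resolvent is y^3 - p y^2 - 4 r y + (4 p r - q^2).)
h(y) = y^3 + 10*y^2 - 12*y - 120

Identify coefficients: p = -10, q = 0, r = 3.
Plug into h(y) = y^3 - p y^2 - 4 r y + (4 p r - q^2):
  h(y) = y^3 - (-10) y^2 - 4*(3) y + (4*(-10)*(3) - (0)^2)
       = y^3 + (10) y^2 + (-12) y + (-120).
Simplifying: h(y) = y^3 + 10*y^2 - 12*y - 120.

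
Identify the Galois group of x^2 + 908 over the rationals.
Gal(K/Q) = Z/2Z (cyclic of order 2)

x^2 + 908 is irreducible over Q since -908 is not a rational square. The splitting field Q(sqrt(-908)) has degree 2 over Q, and its unique nontrivial automorphism is sqrt(-908) ↦ -sqrt(-908). Hence Gal(Q(sqrt(-908))/Q) = Z/2Z.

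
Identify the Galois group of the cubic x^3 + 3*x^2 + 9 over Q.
Gal(K/Q) = S_3 (symmetric group of order 6)

Compute the discriminant of x^3 + (3)*x^2 + (0)*x + (9): Δ = -3159. Since Δ is not a rational square, the Galois group is not contained in A_3; it must be the full S_3 (irreducibility of the cubic rules out anything smaller).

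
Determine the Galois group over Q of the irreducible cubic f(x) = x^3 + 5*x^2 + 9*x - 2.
Gal(K/Q) = S_3 (symmetric group of order 6)

Compute the discriminant of x^3 + (5)*x^2 + (9)*x + (-2): Δ = -1619. Since Δ is not a rational square, the Galois group is not contained in A_3; it must be the full S_3 (irreducibility of the cubic rules out anything smaller).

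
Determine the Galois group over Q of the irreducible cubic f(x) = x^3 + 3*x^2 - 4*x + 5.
Gal(K/Q) = S_3 (symmetric group of order 6)

Compute the discriminant of x^3 + (3)*x^2 + (-4)*x + (5): Δ = -1895. Since Δ is not a rational square, the Galois group is not contained in A_3; it must be the full S_3 (irreducibility of the cubic rules out anything smaller).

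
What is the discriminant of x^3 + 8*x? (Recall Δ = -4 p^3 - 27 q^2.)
Δ = -2048

For a depressed cubic x^3 + p x + q the discriminant is Δ = -4 p^3 - 27 q^2 = -4*(8)^3 - 27*(0)^2 = -2048 - 0 = -2048.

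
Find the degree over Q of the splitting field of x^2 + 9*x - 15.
[K:Q] = 2

The discriminant of x^2 + (9)*x + (-15) is b^2 - 4c = 81 - (-60) = 141. Since 141 is not a perfect square in Q, the polynomial is irreducible over Q. Its two roots generate a degree-2 extension, so [K:Q] = 2.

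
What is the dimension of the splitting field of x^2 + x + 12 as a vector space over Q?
[K:Q] = 2

The discriminant of x^2 + (1)*x + (12) is b^2 - 4c = 1 - (48) = -47. Since -47 is not a perfect square in Q, the polynomial is irreducible over Q. Its two roots generate a degree-2 extension, so [K:Q] = 2.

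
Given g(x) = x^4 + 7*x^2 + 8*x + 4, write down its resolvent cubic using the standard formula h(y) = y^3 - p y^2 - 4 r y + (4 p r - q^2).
h(y) = y^3 - 7*y^2 - 16*y + 48

Identify coefficients: p = 7, q = 8, r = 4.
Plug into h(y) = y^3 - p y^2 - 4 r y + (4 p r - q^2):
  h(y) = y^3 - (7) y^2 - 4*(4) y + (4*(7)*(4) - (8)^2)
       = y^3 + (-7) y^2 + (-16) y + (48).
Simplifying: h(y) = y^3 - 7*y^2 - 16*y + 48.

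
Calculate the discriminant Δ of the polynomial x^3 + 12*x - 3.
Δ = -7155

For a depressed cubic x^3 + p x + q the discriminant is Δ = -4 p^3 - 27 q^2 = -4*(12)^3 - 27*(-3)^2 = -6912 - 243 = -7155.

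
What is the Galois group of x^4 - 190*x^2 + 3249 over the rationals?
Gal(K/Q) = Z/2Z (cyclic of order 2)

f factors as (x^2 - 171)(x^2 - 19), so the splitting field is K = Q(sqrt(171), sqrt(19)). The squarefree part of 171 is 19 and the squarefree part of 19 is also 19, so sqrt(171) and sqrt(19) are both rational multiples of sqrt(19). Hence Q(sqrt(171)) = Q(sqrt(19)) = Q(sqrt(19)), and the splitting field collapses to a single degree-2 extension with Galois group Z/2Z.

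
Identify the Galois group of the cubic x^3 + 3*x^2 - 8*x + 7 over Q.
Gal(K/Q) = S_3 (symmetric group of order 6)

Compute the discriminant of x^3 + (3)*x^2 + (-8)*x + (7): Δ = -2479. Since Δ is not a rational square, the Galois group is not contained in A_3; it must be the full S_3 (irreducibility of the cubic rules out anything smaller).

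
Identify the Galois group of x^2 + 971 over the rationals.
Gal(K/Q) = Z/2Z (cyclic of order 2)

x^2 + 971 is irreducible over Q since -971 is not a rational square. The splitting field Q(sqrt(-971)) has degree 2 over Q, and its unique nontrivial automorphism is sqrt(-971) ↦ -sqrt(-971). Hence Gal(Q(sqrt(-971))/Q) = Z/2Z.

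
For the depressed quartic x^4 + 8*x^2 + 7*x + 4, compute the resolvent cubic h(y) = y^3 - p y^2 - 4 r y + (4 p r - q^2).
h(y) = y^3 - 8*y^2 - 16*y + 79

Identify coefficients: p = 8, q = 7, r = 4.
Plug into h(y) = y^3 - p y^2 - 4 r y + (4 p r - q^2):
  h(y) = y^3 - (8) y^2 - 4*(4) y + (4*(8)*(4) - (7)^2)
       = y^3 + (-8) y^2 + (-16) y + (79).
Simplifying: h(y) = y^3 - 8*y^2 - 16*y + 79.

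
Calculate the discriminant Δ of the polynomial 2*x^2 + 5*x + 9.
Δ = -47

For a quadratic a x^2 + b x + c the discriminant is Δ = b^2 - 4ac = (5)^2 - 4*(2)*(9) = 25 - (72) = -47.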